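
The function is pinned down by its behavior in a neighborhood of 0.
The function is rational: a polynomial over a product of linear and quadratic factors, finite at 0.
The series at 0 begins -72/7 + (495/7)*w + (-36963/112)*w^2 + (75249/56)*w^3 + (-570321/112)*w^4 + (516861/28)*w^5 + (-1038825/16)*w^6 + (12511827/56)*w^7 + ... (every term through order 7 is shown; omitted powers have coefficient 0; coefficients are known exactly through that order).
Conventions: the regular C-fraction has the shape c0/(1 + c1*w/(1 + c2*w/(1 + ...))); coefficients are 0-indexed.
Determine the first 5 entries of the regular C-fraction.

The regular C-fraction coefficients are [-72/7, 55/8, -1943/880, 2152089/1709840, 1155/15544].

Taylor coefficients (read off): a_0 = -72/7, a_1 = 495/7, a_2 = -36963/112, a_3 = 75249/56, a_4 = -570321/112.
c0 = a_0 = -72/7. Peel one level at a time: if S = 1 + c*w/S' with S'(0) = 1, then c is the w-coefficient of S and S' = c*w/(S - 1).
S_1 = c0/f = 1 + (55/8)*w + (1943/128)*w^2 + ...; c1 = 55/8.
S_2 = c1*w/(S_1 - 1) = 1 + (-1943/880)*w + (2152089/774400)*w^2 + ...; c2 = -1943/880.
S_3 = c2*w/(S_2 - 1) = 1 + (2152089/1709840)*w + (-45193869/483231872)*w^2 + ...; c3 = 2152089/1709840.
S_4 = c3*w/(S_3 - 1) = 1 + (1155/15544)*w + ...; c4 = 1155/15544.


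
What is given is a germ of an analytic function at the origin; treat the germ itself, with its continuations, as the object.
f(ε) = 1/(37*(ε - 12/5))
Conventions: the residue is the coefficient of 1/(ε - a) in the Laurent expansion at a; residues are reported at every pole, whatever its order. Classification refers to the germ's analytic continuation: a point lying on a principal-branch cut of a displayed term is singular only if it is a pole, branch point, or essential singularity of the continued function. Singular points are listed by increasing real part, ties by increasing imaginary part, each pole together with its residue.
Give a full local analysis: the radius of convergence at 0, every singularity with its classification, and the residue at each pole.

Denominator factor (ε - 12/5): pole of order 1 at 12/5, modulus 12/5.
The radius of convergence is the smallest modulus among the singular points: 12/5.
At the order-1 pole 12/5 set g(ε) = (ε - (12/5))*f(ε) = 1/37.
Simple pole: residue = g(a) at a = 12/5, which is 1/37.

Radius of convergence at 0: 12/5.
At 12/5: a pole of order 1; residue 1/37.


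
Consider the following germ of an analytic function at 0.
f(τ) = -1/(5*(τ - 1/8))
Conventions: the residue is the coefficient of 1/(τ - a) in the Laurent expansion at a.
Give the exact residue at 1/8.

The residue is -1/5.

At the order-1 pole 1/8 set g(τ) = (τ - (1/8))*f(τ) = -1/5.
Simple pole: residue = g(a) at a = 1/8, which is -1/5.


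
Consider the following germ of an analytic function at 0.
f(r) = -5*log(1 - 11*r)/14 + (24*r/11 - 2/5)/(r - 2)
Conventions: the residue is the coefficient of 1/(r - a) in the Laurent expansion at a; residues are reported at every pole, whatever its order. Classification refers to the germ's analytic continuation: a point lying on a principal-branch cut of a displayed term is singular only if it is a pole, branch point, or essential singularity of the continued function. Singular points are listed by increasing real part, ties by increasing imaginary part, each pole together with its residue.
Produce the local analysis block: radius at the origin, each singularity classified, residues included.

Denominator factor (r - 2): pole of order 1 at 2, modulus 2.
Branch term (-5/14)*log(1 - r/(1/11)): its argument vanishes at r = 1/11, a logarithmic branch point, modulus 1/11.
The radius of convergence is the smallest modulus among the singular points: 1/11.
The branch term is analytic at 2 and contributes nothing to the residue; only the rational part matters.
At the order-1 pole 2 set g(r) = (r - (2))*(rational part) = 24*r/11 - 2/5.
Simple pole: residue = g(a) at a = 2, which is 218/55.
List the singular points by increasing real part (a conjugate pair: the negative imaginary part first).

Radius of convergence at 0: 1/11.
At 1/11: a logarithmic branch point.
At 2: a pole of order 1; residue 218/55.


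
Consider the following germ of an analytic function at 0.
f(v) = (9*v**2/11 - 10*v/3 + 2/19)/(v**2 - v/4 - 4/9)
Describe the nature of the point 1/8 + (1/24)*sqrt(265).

The point is a pole of order 1.

The denominator factor v**2 - v/4 - 4/9 vanishes at 1/8 + (1/24)*sqrt(265) and appears to the power 1; the numerator there equals 1561/20064 - (413/3168)*sqrt(265), nonzero, and no other factor vanishes.
Hence a pole whose order is the multiplicity, 1.


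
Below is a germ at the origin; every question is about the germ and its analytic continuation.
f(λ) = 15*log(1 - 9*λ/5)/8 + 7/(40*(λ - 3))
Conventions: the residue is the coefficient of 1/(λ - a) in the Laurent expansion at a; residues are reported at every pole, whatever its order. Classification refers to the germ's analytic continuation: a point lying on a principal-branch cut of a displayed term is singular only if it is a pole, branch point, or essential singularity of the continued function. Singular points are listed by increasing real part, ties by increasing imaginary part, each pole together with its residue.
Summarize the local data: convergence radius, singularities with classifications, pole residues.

Denominator factor (λ - 3): pole of order 1 at 3, modulus 3.
Branch term (15/8)*log(1 - λ/(5/9)): its argument vanishes at λ = 5/9, a logarithmic branch point, modulus 5/9.
The radius of convergence is the smallest modulus among the singular points: 5/9.
The branch term is analytic at 3 and contributes nothing to the residue; only the rational part matters.
At the order-1 pole 3 set g(λ) = (λ - (3))*(rational part) = 7/40.
Simple pole: residue = g(a) at a = 3, which is 7/40.
List the singular points by increasing real part (a conjugate pair: the negative imaginary part first).

Radius of convergence at 0: 5/9.
At 5/9: a logarithmic branch point.
At 3: a pole of order 1; residue 7/40.


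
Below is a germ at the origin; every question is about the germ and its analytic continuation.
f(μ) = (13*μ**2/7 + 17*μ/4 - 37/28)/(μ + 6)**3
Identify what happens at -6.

The denominator factor μ + 6 vanishes at -6 and appears to the power 3; the numerator there equals 1121/28, nonzero, and no other factor vanishes.
Hence a pole whose order is the multiplicity, 3.

The point is a pole of order 3.


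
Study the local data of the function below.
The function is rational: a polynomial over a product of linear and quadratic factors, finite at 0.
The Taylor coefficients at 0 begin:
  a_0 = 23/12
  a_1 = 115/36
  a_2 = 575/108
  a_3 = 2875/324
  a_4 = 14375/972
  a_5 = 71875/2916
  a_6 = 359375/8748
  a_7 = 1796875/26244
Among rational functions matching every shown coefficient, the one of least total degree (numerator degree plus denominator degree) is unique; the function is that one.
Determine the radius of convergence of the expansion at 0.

No rational of total degree below 1 reproduces all 8 coefficients; solving the [0/1] Pade equations on them gives f(ε) = -23/(20*(ε - 3/5)), whose expansion matches every shown term.
Denominator factor (ε - 3/5): pole of order 1 at 3/5, modulus 3/5.
The radius of convergence is the smallest modulus among the singular points: 3/5.

The radius of convergence is 3/5.


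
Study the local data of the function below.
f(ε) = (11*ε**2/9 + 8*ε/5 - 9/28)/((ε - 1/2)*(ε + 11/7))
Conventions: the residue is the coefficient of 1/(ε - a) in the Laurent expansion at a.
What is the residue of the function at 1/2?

At the order-1 pole 1/2 set g(ε) = (ε - (1/2))*f(ε) = (11*ε**2/9 + 8*ε/5 - 9/28)/(ε + 11/7).
Simple pole: residue = g(a) at a = 1/2, which is 494/1305.

The residue is 494/1305.


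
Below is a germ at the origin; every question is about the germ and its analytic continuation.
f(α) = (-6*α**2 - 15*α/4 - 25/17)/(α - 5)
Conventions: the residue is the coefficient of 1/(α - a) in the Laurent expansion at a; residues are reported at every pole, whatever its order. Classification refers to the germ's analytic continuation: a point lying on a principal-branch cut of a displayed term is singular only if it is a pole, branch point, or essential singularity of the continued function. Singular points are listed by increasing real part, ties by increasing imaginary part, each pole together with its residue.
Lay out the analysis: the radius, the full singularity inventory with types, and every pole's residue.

Denominator factor (α - 5): pole of order 1 at 5, modulus 5.
The radius of convergence is the smallest modulus among the singular points: 5.
At the order-1 pole 5 set g(α) = (α - (5))*f(α) = -6*α**2 - 15*α/4 - 25/17.
Simple pole: residue = g(a) at a = 5, which is -11575/68.

Radius of convergence at 0: 5.
At 5: a pole of order 1; residue -11575/68.


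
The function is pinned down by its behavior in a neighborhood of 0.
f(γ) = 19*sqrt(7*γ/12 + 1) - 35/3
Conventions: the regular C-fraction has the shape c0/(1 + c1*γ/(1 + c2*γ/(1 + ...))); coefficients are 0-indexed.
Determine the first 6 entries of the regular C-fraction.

The regular C-fraction coefficients are [22/3, -133/176, 119/132, 77/3264, 875/3264, 119/1500].

Taylor coefficients (expand at 0): a_0 = 22/3, a_1 = 133/24, a_2 = -931/1152, a_3 = 6517/27648, a_4 = -228095/2654208, a_5 = 2235331/63700992.
c0 = a_0 = 22/3. Peel one level at a time: if S = 1 + c*γ/S' with S'(0) = 1, then c is the γ-coefficient of S and S' = c*γ/(S - 1).
S_1 = c0/f = 1 + (-133/176)*γ + (15827/23232)*γ^2 + ...; c1 = -133/176.
S_2 = c1*γ/(S_1 - 1) = 1 + (119/132)*γ + (-49/2304)*γ^2 + ...; c2 = 119/132.
S_3 = c2*γ/(S_2 - 1) = 1 + (77/3264)*γ + (-67375/10653696)*γ^2 + ...; c3 = 77/3264.
S_4 = c3*γ/(S_3 - 1) = 1 + (875/3264)*γ + (-49/2304)*γ^2 + ...; c4 = 875/3264.
S_5 = c4*γ/(S_4 - 1) = 1 + (119/1500)*γ + ...; c5 = 119/1500.


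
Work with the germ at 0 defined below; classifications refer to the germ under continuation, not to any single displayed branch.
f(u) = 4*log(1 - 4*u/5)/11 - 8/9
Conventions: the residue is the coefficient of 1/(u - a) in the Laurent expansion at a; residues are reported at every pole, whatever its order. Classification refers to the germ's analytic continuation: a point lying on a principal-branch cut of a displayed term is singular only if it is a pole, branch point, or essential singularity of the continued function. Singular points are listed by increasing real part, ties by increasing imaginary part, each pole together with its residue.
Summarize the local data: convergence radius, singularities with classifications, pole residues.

Branch term (4/11)*log(1 - u/(5/4)): its argument vanishes at u = 5/4, a logarithmic branch point, modulus 5/4.
The radius of convergence is the smallest modulus among the singular points: 5/4.

Radius of convergence at 0: 5/4.
At 5/4: a logarithmic branch point.


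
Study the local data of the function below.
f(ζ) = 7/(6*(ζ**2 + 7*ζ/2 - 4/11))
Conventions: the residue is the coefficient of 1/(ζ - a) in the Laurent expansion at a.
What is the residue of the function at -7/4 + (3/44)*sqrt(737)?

The factor ζ**2 + 7*ζ/2 - 4/11 splits as (ζ - a)(ζ - a') with a = -7/4 + (3/44)*sqrt(737), a' = -7/4 - (3/44)*sqrt(737). At the order-1 pole a set g(ζ) = (ζ - a)*f(ζ) = [7/6] / (ζ - a').
Simple pole: residue = g(a) at a = -7/4 + (3/44)*sqrt(737), which is (7/603)*sqrt(737).

The residue is (7/603)*sqrt(737).


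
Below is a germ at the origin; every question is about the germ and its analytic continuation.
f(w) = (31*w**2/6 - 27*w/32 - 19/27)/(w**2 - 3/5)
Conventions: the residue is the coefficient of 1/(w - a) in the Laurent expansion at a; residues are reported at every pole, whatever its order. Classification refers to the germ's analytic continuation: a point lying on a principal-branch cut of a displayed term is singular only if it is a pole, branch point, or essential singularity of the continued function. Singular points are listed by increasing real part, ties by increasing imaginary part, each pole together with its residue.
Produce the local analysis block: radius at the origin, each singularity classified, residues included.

Denominator factor (w**2 - 3/5): discriminant 12/5, real irrational roots (1/5)*sqrt(15) and -(1/5)*sqrt(15); poles of order 1, moduli (1/5)*sqrt(15) and (1/5)*sqrt(15).
The radius of convergence is the smallest modulus among the singular points: (1/5)*sqrt(15).
The factor w**2 - 3/5 splits as (w - a)(w - a') with a = -(1/5)*sqrt(15), a' = (1/5)*sqrt(15). At the order-1 pole a set g(w) = (w - a)*f(w) = [31*w**2/6 - 27*w/32 - 19/27] / (w - a').
Simple pole: residue = g(a) at a = -(1/5)*sqrt(15), which is -27/64 - (647/1620)*sqrt(15).
The factor w**2 - 3/5 splits as (w - a)(w - a') with a = (1/5)*sqrt(15), a' = -(1/5)*sqrt(15). At the order-1 pole a set g(w) = (w - a)*f(w) = [31*w**2/6 - 27*w/32 - 19/27] / (w - a').
Simple pole: residue = g(a) at a = (1/5)*sqrt(15), which is -27/64 + (647/1620)*sqrt(15).
List the singular points by increasing real part (a conjugate pair: the negative imaginary part first).

Radius of convergence at 0: (1/5)*sqrt(15).
At -(1/5)*sqrt(15): a pole of order 1; residue -27/64 - (647/1620)*sqrt(15).
At (1/5)*sqrt(15): a pole of order 1; residue -27/64 + (647/1620)*sqrt(15).


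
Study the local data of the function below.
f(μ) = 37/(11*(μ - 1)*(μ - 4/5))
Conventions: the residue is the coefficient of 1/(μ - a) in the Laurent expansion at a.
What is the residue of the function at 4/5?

At the order-1 pole 4/5 set g(μ) = (μ - (4/5))*f(μ) = 37/(11*(μ - 1)).
Simple pole: residue = g(a) at a = 4/5, which is -185/11.

The residue is -185/11.


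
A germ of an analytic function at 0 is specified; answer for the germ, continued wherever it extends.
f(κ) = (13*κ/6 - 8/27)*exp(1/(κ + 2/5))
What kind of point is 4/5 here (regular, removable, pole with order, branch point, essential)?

The point is a regular point.

There is no denominator, hence no pole anywhere.
The essential point of exp(1/(κ - (-2/5))) is -2/5, not 4/5.
So the germ continues analytically to 4/5.


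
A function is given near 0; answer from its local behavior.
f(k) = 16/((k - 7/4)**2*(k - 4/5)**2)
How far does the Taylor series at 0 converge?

The radius of convergence is 4/5.

Denominator factor (k - 4/5)^2: pole of order 2 at 4/5, modulus 4/5.
Denominator factor (k - 7/4)^2: pole of order 2 at 7/4, modulus 7/4.
The radius of convergence is the smallest modulus among the singular points: 4/5.


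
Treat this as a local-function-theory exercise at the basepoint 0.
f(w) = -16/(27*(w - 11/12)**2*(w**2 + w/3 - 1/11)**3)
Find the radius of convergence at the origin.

Denominator factor (w - 11/12)^2: pole of order 2 at 11/12, modulus 11/12.
Denominator factor (w**2 + w/3 - 1/11)^3: discriminant 47/99, real irrational roots -1/6 + (1/66)*sqrt(517) and -1/6 - (1/66)*sqrt(517); poles of order 3, moduli -1/6 + (1/66)*sqrt(517) and 1/6 + (1/66)*sqrt(517).
The radius of convergence is the smallest modulus among the singular points: -1/6 + (1/66)*sqrt(517).

The radius of convergence is -1/6 + (1/66)*sqrt(517).


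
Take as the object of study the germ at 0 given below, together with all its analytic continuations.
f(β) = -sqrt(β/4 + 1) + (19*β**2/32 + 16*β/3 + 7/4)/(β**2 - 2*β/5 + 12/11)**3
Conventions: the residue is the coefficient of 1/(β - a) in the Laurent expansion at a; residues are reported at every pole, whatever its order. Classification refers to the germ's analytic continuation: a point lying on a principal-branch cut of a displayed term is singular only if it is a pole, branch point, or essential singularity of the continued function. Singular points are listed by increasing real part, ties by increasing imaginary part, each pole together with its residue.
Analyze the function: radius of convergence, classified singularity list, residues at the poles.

Denominator factor (β**2 - 2*β/5 + 12/11)^3: discriminant -1156/275, complex-conjugate roots (1/5) + ((17/55)*sqrt(11))*i and (1/5) - ((17/55)*sqrt(11))*i; poles of order 3, moduli (2/11)*sqrt(33) and (2/11)*sqrt(33).
Branch term (-1)*sqrt(1 - β/(-4)): its argument vanishes at β = -4, a square-root branch point, modulus 4.
The radius of convergence is the smallest modulus among the singular points: (2/11)*sqrt(33).
The branch term is analytic at (1/5) - ((17/55)*sqrt(11))*i and contributes nothing to the residue; only the rational part matters.
The factor β**2 - 2*β/5 + 12/11 splits as (β - a)(β - a') with a = (1/5) - ((17/55)*sqrt(11))*i, a' = (1/5) + ((17/55)*sqrt(11))*i. At the order-3 pole a set g(β) = (β - a)^3*(rational part) = [19*β**2/32 + 16*β/3 + 7/4] / (β - a')^3.
Order-3 pole: residue = g''(a)/2; g''((1/5) - ((17/55)*sqrt(11))*i) = ((3254625/10690688)*sqrt(11))*i, so the residue is ((3254625/21381376)*sqrt(11))*i.
The branch term is analytic at (1/5) + ((17/55)*sqrt(11))*i and contributes nothing to the residue; only the rational part matters.
The factor β**2 - 2*β/5 + 12/11 splits as (β - a)(β - a') with a = (1/5) + ((17/55)*sqrt(11))*i, a' = (1/5) - ((17/55)*sqrt(11))*i. At the order-3 pole a set g(β) = (β - a)^3*(rational part) = [19*β**2/32 + 16*β/3 + 7/4] / (β - a')^3.
Order-3 pole: residue = g''(a)/2; g''((1/5) + ((17/55)*sqrt(11))*i) = -((3254625/10690688)*sqrt(11))*i, so the residue is -((3254625/21381376)*sqrt(11))*i.
List the singular points by increasing real part (a conjugate pair: the negative imaginary part first).

Radius of convergence at 0: (2/11)*sqrt(33).
At -4: an algebraic (square-root) branch point.
At (1/5) - ((17/55)*sqrt(11))*i: a pole of order 3; residue ((3254625/21381376)*sqrt(11))*i.
At (1/5) + ((17/55)*sqrt(11))*i: a pole of order 3; residue -((3254625/21381376)*sqrt(11))*i.


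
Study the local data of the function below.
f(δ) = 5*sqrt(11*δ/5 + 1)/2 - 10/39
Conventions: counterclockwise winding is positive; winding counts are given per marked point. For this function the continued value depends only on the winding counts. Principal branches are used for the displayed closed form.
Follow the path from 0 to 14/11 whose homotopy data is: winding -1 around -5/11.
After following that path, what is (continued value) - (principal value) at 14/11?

Continued minus principal equals -sqrt(95).

The rational part is single-valued and drops out of the difference; each branch term changes only by its own monodromy.
(5/2)*sqrt(1 - δ/(-5/11)): winding -1 is odd, the square root flips sign, contributing -2*(5/2)*sqrt(1 - (14/11)/(-5/11)) = -2*(5/2)*sqrt(19/5) = -sqrt(95).
Summing the contributions at δ = 14/11 gives -sqrt(95).


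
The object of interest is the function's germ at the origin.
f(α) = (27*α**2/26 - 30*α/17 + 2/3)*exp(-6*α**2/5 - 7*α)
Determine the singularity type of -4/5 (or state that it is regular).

There is no denominator, hence no pole anywhere.
The factor exp(-6*α**2/5 - 7*α) is entire.
So the germ continues analytically to -4/5.

The point is a regular point.


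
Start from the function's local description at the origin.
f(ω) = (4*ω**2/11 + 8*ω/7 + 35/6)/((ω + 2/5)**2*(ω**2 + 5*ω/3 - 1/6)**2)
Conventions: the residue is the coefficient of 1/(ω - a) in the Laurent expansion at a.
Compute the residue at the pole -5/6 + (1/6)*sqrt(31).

The residue is -1298494500/79333177 - (250860989550/76239183097)*sqrt(31).


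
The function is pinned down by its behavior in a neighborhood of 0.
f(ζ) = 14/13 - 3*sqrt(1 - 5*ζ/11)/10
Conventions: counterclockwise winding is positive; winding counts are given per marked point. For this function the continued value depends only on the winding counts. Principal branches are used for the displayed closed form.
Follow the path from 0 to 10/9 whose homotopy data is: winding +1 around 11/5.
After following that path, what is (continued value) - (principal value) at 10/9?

The rational part is single-valued and drops out of the difference; each branch term changes only by its own monodromy.
(-3/10)*sqrt(1 - ζ/(11/5)): winding +1 is odd, the square root flips sign, contributing -2*(-3/10)*sqrt(1 - (10/9)/(11/5)) = -2*(-3/10)*sqrt(49/99) = (7/55)*sqrt(11).
Summing the contributions at ζ = 10/9 gives (7/55)*sqrt(11).

Continued minus principal equals (7/55)*sqrt(11).


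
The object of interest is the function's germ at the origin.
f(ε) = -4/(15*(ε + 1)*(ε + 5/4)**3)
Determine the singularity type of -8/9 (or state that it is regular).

Denominator factors: ε + 5/4 = 13/36 at ε = -8/9; ε + 1 = 1/9 at ε = -8/9 — none vanishes.
So the germ continues analytically to -8/9.

The point is a regular point.


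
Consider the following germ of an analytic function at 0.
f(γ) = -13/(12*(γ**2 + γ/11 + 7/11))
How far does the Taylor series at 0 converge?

The radius of convergence is (1/11)*sqrt(77).

Denominator factor (γ**2 + γ/11 + 7/11): discriminant -307/121, complex-conjugate roots (-1/22) + ((1/22)*sqrt(307))*i and (-1/22) - ((1/22)*sqrt(307))*i; poles of order 1, moduli (1/11)*sqrt(77) and (1/11)*sqrt(77).
The radius of convergence is the smallest modulus among the singular points: (1/11)*sqrt(77).


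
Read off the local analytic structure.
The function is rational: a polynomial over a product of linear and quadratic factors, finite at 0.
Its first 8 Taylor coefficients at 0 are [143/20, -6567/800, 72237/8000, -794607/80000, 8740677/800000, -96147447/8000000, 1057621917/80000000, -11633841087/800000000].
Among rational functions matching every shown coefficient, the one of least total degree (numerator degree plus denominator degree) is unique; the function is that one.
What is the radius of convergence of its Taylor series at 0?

The radius of convergence is 10/11.

No rational of total degree below 2 reproduces all 8 coefficients; solving the [1/1] Pade equations on them gives f(φ) = (13/2 - 5*φ/16)/(φ + 10/11), whose expansion matches every shown term.
Denominator factor (φ + 10/11): pole of order 1 at -10/11, modulus 10/11.
The radius of convergence is the smallest modulus among the singular points: 10/11.


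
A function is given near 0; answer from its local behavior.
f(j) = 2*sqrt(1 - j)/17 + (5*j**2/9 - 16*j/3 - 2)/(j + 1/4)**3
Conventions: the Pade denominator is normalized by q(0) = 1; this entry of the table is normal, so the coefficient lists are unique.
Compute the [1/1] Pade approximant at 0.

Taylor coefficients needed (expand at 0): a_0 = -2174/17, a_1 = 60925/51, a_2 = -4991753/612.
Write the denominator as Q(j) = 1 + q1*j. Requiring Q*f - P = O(j^3) with deg P <= 1 kills the coefficients of j^2..j^2 in Q*f:
  j^2: a_2 + q1*a_1 = 0, i.e. -4991753/612 + (60925/51)*q1 = 0.
Solving this linear system: q1 = 4991753/731100.
The numerator is Q*f truncated at degree 1: P0 = a_0 = -2174/17; P1 = a_1 + q1*a_0 = 665891913/2071450.

The Pade approximant has numerator coefficients [-2174/17, 665891913/2071450]; denominator coefficients [1, 4991753/731100].


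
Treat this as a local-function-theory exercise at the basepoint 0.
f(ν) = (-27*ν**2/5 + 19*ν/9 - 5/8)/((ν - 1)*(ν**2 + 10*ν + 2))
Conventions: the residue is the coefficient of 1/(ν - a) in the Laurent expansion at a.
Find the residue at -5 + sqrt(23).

The residue is -23863/9360 + (59711/107640)*sqrt(23).

The factor ν**2 + 10*ν + 2 splits as (ν - a)(ν - a') with a = -5 + sqrt(23), a' = -5 - sqrt(23). At the order-1 pole a set g(ν) = (ν - a)*f(ν) = [(-27*ν**2/5 + 19*ν/9 - 5/8)/(ν - 1)] / (ν - a').
Simple pole: residue = g(a) at a = -5 + sqrt(23), which is -23863/9360 + (59711/107640)*sqrt(23).


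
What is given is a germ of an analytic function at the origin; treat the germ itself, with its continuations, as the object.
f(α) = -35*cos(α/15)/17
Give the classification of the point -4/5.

The point is a regular point.

There is no denominator, hence no pole anywhere.
The factor cos(α/15) is entire.
So the germ continues analytically to -4/5.


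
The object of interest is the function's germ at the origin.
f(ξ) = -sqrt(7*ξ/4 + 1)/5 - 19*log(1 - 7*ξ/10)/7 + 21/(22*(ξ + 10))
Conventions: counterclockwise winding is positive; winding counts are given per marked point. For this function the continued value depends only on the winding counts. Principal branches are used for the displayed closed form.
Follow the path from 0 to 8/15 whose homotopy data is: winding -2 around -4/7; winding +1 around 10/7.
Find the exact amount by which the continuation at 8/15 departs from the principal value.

The rational part is single-valued and drops out of the difference; each branch term changes only by its own monodromy.
(-1/5)*sqrt(1 - ξ/(-4/7)): winding -2 is even, the square root returns to the same sheet, contribution 0.
(-19/7)*log(1 - ξ/(10/7)): each positive loop around 10/7 adds 2*pi*i to the log, so winding +1 contributes (-19/7)*(1)*2*pi*i = -(38/7)*pi*i.
Summing the contributions at ξ = 8/15 gives -(38/7)*pi*i.

Continued minus principal equals -(38/7)*pi*i.


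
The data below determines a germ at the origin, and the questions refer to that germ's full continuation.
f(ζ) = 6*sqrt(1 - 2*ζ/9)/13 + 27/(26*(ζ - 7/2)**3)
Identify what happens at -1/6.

The point is a regular point.

Denominator factors: ζ - 7/2 = -11/3 at ζ = -1/6 — none vanishes.
Branch term sqrt(1 - ζ/(9/2)): argument at -1/6 is 28/27, nonzero, so -1/6 is not its branch point (a point on a principal cut is still regular for the continued germ).
So the germ continues analytically to -1/6.


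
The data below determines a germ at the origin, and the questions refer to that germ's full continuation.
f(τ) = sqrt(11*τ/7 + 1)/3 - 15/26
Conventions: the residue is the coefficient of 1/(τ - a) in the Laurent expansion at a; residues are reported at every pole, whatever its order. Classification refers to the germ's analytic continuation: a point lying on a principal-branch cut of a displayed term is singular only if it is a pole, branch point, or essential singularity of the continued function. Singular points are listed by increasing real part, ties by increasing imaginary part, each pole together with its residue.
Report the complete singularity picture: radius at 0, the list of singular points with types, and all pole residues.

Radius of convergence at 0: 7/11.
At -7/11: an algebraic (square-root) branch point.

Branch term (1/3)*sqrt(1 - τ/(-7/11)): its argument vanishes at τ = -7/11, a square-root branch point, modulus 7/11.
The radius of convergence is the smallest modulus among the singular points: 7/11.


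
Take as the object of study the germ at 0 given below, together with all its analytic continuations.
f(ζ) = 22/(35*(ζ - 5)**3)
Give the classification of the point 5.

The point is a pole of order 3.

The denominator factor ζ - 5 vanishes at 5 and appears to the power 3; the numerator there equals 22/35, nonzero, and no other factor vanishes.
Hence a pole whose order is the multiplicity, 3.


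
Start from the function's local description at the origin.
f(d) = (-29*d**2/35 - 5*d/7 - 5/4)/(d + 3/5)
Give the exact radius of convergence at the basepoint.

Denominator factor (d + 3/5): pole of order 1 at -3/5, modulus 3/5.
The radius of convergence is the smallest modulus among the singular points: 3/5.

The radius of convergence is 3/5.


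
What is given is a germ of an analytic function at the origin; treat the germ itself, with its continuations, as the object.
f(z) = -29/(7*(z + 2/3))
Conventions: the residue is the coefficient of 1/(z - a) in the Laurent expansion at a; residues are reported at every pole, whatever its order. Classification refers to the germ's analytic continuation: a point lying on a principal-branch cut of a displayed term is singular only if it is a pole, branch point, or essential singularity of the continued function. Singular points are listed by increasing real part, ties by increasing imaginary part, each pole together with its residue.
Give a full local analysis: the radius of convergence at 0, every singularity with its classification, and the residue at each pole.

Denominator factor (z + 2/3): pole of order 1 at -2/3, modulus 2/3.
The radius of convergence is the smallest modulus among the singular points: 2/3.
At the order-1 pole -2/3 set g(z) = (z - (-2/3))*f(z) = -29/7.
Simple pole: residue = g(a) at a = -2/3, which is -29/7.

Radius of convergence at 0: 2/3.
At -2/3: a pole of order 1; residue -29/7.


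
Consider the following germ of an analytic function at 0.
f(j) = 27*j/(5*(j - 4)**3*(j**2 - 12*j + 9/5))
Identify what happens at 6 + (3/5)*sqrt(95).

The point is a pole of order 1.

The denominator factor j**2 - 12*j + 9/5 vanishes at 6 + (3/5)*sqrt(95) and appears to the power 1; the numerator there equals 162/5 + (81/25)*sqrt(95), nonzero, and no other factor vanishes.
Hence a pole whose order is the multiplicity, 1.


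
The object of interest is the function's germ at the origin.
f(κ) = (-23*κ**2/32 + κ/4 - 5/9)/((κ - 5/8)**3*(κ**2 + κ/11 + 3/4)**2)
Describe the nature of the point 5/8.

The point is a pole of order 3.

The denominator factor κ - 5/8 vanishes at 5/8 and appears to the power 3; the numerator there equals -12535/18432, nonzero, and no other factor vanishes.
Hence a pole whose order is the multiplicity, 3.


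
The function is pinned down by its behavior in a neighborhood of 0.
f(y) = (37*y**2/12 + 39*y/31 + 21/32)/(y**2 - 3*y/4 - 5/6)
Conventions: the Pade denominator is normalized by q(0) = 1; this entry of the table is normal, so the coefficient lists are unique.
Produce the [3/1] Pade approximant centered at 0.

The Pade approximant has numerator coefficients [-63/80, -1296567051/439178860, -268433689/43917886, -536867378/65876829]; denominator coefficients [1, 58053251/21250590].

Taylor coefficients needed (expand at 0): a_0 = -63/80, a_1 = -19863/24800, a_2 = -973193/248000, a_3 = 6375177/2480000, a_4 = -174159753/24800000.
Write the denominator as Q(y) = 1 + q1*y. Requiring Q*f - P = O(y^5) with deg P <= 3 kills the coefficients of y^4..y^4 in Q*f:
  y^4: a_4 + q1*a_3 = 0, i.e. -174159753/24800000 + (6375177/2480000)*q1 = 0.
Solving this linear system: q1 = 58053251/21250590.
The numerator is Q*f truncated at degree 3: P0 = a_0 = -63/80; P1 = a_1 + q1*a_0 = -1296567051/439178860; P2 = a_2 + q1*a_1 = -268433689/43917886; P3 = a_3 + q1*a_2 = -536867378/65876829.


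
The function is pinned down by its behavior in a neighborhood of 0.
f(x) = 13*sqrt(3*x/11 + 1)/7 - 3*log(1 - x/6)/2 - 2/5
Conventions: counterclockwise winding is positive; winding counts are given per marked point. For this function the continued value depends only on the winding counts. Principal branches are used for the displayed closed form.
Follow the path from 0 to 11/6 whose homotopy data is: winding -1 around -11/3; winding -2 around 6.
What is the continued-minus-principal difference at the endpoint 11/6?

Continued minus principal equals (-(13/7)*sqrt(6)) + ((6)*pi)*i.

The rational part is single-valued and drops out of the difference; each branch term changes only by its own monodromy.
(13/7)*sqrt(1 - x/(-11/3)): winding -1 is odd, the square root flips sign, contributing -2*(13/7)*sqrt(1 - (11/6)/(-11/3)) = -2*(13/7)*sqrt(3/2) = -(13/7)*sqrt(6).
(-3/2)*log(1 - x/(6)): each positive loop around 6 adds 2*pi*i to the log, so winding -2 contributes (-3/2)*(-2)*2*pi*i = (6)*pi*i.
Summing the contributions at x = 11/6 gives (-(13/7)*sqrt(6)) + ((6)*pi)*i.


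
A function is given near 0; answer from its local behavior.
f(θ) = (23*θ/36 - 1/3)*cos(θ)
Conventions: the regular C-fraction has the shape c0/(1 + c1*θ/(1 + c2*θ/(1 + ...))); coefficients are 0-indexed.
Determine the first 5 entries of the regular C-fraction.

Taylor coefficients (expand at 0): a_0 = -1/3, a_1 = 23/36, a_2 = 1/6, a_3 = -23/72, a_4 = -1/72.
c0 = a_0 = -1/3. Peel one level at a time: if S = 1 + c*θ/S' with S'(0) = 1, then c is the θ-coefficient of S and S' = c*θ/(S - 1).
S_1 = c0/f = 1 + (23/12)*θ + (601/144)*θ^2 + ...; c1 = 23/12.
S_2 = c1*θ/(S_1 - 1) = 1 + (-601/276)*θ + (601/1058)*θ^2 + ...; c2 = -601/276.
S_3 = c2*θ/(S_2 - 1) = 1 + (6/23)*θ + (-30/601)*θ^2 + ...; c3 = 6/23.
S_4 = c3*θ/(S_3 - 1) = 1 + (115/601)*θ + ...; c4 = 115/601.

The regular C-fraction coefficients are [-1/3, 23/12, -601/276, 6/23, 115/601].


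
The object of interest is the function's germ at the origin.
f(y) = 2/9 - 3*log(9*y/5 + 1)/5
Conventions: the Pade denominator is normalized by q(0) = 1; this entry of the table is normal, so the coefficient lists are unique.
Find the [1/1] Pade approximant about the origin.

The Pade approximant has numerator coefficients [2/9, -22/25]; denominator coefficients [1, 9/10].

Taylor coefficients needed (expand at 0): a_0 = 2/9, a_1 = -27/25, a_2 = 243/250.
Write the denominator as Q(y) = 1 + q1*y. Requiring Q*f - P = O(y^3) with deg P <= 1 kills the coefficients of y^2..y^2 in Q*f:
  y^2: a_2 + q1*a_1 = 0, i.e. 243/250 + (-27/25)*q1 = 0.
Solving this linear system: q1 = 9/10.
The numerator is Q*f truncated at degree 1: P0 = a_0 = 2/9; P1 = a_1 + q1*a_0 = -22/25.


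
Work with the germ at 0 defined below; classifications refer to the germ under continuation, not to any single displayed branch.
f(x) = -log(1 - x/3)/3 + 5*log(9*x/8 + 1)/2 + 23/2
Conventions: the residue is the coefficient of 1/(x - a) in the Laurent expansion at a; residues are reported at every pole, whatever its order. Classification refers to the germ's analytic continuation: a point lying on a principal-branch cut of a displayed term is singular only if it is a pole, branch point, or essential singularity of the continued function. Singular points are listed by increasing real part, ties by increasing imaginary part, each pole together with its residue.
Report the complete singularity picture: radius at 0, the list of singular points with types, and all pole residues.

Radius of convergence at 0: 8/9.
At -8/9: a logarithmic branch point.
At 3: a logarithmic branch point.

Branch term (5/2)*log(1 - x/(-8/9)): its argument vanishes at x = -8/9, a logarithmic branch point, modulus 8/9.
Branch term (-1/3)*log(1 - x/(3)): its argument vanishes at x = 3, a logarithmic branch point, modulus 3.
The radius of convergence is the smallest modulus among the singular points: 8/9.
List the singular points by increasing real part (a conjugate pair: the negative imaginary part first).


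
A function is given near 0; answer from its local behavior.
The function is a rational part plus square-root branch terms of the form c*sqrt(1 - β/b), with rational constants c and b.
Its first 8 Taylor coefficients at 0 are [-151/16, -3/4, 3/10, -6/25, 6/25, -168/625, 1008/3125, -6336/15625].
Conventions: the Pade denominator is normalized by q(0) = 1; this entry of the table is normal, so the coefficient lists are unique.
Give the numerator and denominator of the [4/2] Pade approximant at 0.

Taylor coefficients needed (read off): a_0 = -151/16, a_1 = -3/4, a_2 = 3/10, a_3 = -6/25, a_4 = 6/25, a_5 = -168/625, a_6 = 1008/3125.
Write the denominator as Q(β) = 1 + q1*β + q2*β^2. Requiring Q*f - P = O(β^7) with deg P <= 4 kills the coefficients of β^5..β^6 in Q*f:
  β^5: a_5 + q1*a_4 + q2*a_3 = 0, i.e. -168/625 + (6/25)*q1 + (-6/25)*q2 = 0.
  β^6: a_6 + q1*a_5 + q2*a_4 = 0, i.e. 1008/3125 + (-168/625)*q1 + (6/25)*q2 = 0.
Solving this linear system: q1 = 28/15, q2 = 56/75.
The numerator is Q*f truncated at degree 4: P0 = a_0 = -151/16; P1 = a_1 + q1*a_0 = -551/30; P2 = a_2 + q1*a_1 + q2*a_0 = -611/75; P3 = a_3 + q1*a_2 + q2*a_1 = -6/25; P4 = a_4 + q1*a_3 + q2*a_2 = 2/125.

The Pade approximant has numerator coefficients [-151/16, -551/30, -611/75, -6/25, 2/125]; denominator coefficients [1, 28/15, 56/75].


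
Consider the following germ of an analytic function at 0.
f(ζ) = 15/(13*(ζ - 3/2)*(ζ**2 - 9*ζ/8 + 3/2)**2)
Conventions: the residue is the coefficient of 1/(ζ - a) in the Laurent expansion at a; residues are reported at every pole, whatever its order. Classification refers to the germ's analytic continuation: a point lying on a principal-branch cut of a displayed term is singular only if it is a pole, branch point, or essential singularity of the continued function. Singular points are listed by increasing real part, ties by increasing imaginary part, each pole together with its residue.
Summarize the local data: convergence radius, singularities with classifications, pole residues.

Radius of convergence at 0: (1/2)*sqrt(6).
At (9/16) - ((1/16)*sqrt(303))*i: a pole of order 2; residue (-640/4719) - ((201600/16046173)*sqrt(303))*i.
At (9/16) + ((1/16)*sqrt(303))*i: a pole of order 2; residue (-640/4719) + ((201600/16046173)*sqrt(303))*i.
At 3/2: a pole of order 1; residue 1280/4719.


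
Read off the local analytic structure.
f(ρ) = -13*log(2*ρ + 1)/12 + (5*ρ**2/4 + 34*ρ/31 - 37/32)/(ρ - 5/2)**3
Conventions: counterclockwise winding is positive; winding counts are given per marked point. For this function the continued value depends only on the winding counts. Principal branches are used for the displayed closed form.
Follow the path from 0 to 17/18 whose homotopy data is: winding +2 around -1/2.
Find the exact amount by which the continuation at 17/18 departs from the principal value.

Continued minus principal equals -(13/3)*pi*i.

The rational part is single-valued and drops out of the difference; each branch term changes only by its own monodromy.
(-13/12)*log(1 - ρ/(-1/2)): each positive loop around -1/2 adds 2*pi*i to the log, so winding +2 contributes (-13/12)*(2)*2*pi*i = -(13/3)*pi*i.
Summing the contributions at ρ = 17/18 gives -(13/3)*pi*i.


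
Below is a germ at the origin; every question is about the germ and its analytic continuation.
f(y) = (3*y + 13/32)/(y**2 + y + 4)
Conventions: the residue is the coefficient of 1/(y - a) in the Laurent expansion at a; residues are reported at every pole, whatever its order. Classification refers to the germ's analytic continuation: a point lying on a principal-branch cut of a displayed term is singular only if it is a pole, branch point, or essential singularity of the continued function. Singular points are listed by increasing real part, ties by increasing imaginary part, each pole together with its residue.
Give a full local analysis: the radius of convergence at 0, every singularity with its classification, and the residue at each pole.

Denominator factor (y**2 + y + 4): discriminant -15, complex-conjugate roots (-1/2) + ((1/2)*sqrt(15))*i and (-1/2) - ((1/2)*sqrt(15))*i; poles of order 1, moduli 2 and 2.
The radius of convergence is the smallest modulus among the singular points: 2.
The factor y**2 + y + 4 splits as (y - a)(y - a') with a = (-1/2) - ((1/2)*sqrt(15))*i, a' = (-1/2) + ((1/2)*sqrt(15))*i. At the order-1 pole a set g(y) = (y - a)*f(y) = [3*y + 13/32] / (y - a').
Simple pole: residue = g(a) at a = (-1/2) - ((1/2)*sqrt(15))*i, which is (3/2) - ((7/96)*sqrt(15))*i.
The factor y**2 + y + 4 splits as (y - a)(y - a') with a = (-1/2) + ((1/2)*sqrt(15))*i, a' = (-1/2) - ((1/2)*sqrt(15))*i. At the order-1 pole a set g(y) = (y - a)*f(y) = [3*y + 13/32] / (y - a').
Simple pole: residue = g(a) at a = (-1/2) + ((1/2)*sqrt(15))*i, which is (3/2) + ((7/96)*sqrt(15))*i.
List the singular points by increasing real part (a conjugate pair: the negative imaginary part first).

Radius of convergence at 0: 2.
At (-1/2) - ((1/2)*sqrt(15))*i: a pole of order 1; residue (3/2) - ((7/96)*sqrt(15))*i.
At (-1/2) + ((1/2)*sqrt(15))*i: a pole of order 1; residue (3/2) + ((7/96)*sqrt(15))*i.


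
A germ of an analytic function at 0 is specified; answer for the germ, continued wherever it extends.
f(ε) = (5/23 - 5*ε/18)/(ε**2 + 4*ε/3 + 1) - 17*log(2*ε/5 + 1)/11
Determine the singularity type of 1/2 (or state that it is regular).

The point is a regular point.

Denominator factors: ε**2 + 4*ε/3 + 1 = 23/12 at ε = 1/2 — none vanishes.
Branch term log(1 - ε/(-5/2)): argument at 1/2 is 6/5, nonzero, so 1/2 is not its branch point (a point on a principal cut is still regular for the continued germ).
So the germ continues analytically to 1/2.


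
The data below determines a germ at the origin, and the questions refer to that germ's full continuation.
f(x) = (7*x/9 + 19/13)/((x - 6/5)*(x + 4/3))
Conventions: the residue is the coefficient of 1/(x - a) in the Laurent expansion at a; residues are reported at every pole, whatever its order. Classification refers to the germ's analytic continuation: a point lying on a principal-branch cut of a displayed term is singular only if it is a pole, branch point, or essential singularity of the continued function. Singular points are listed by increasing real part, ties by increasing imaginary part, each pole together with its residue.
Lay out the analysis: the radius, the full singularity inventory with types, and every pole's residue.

Radius of convergence at 0: 6/5.
At -4/3: a pole of order 1; residue -745/4446.
At 6/5: a pole of order 1; residue 467/494.

Denominator factor (x + 4/3): pole of order 1 at -4/3, modulus 4/3.
Denominator factor (x - 6/5): pole of order 1 at 6/5, modulus 6/5.
The radius of convergence is the smallest modulus among the singular points: 6/5.
At the order-1 pole -4/3 set g(x) = (x - (-4/3))*f(x) = (7*x/9 + 19/13)/(x - 6/5).
Simple pole: residue = g(a) at a = -4/3, which is -745/4446.
At the order-1 pole 6/5 set g(x) = (x - (6/5))*f(x) = (7*x/9 + 19/13)/(x + 4/3).
Simple pole: residue = g(a) at a = 6/5, which is 467/494.
List the singular points by increasing real part (a conjugate pair: the negative imaginary part first).
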